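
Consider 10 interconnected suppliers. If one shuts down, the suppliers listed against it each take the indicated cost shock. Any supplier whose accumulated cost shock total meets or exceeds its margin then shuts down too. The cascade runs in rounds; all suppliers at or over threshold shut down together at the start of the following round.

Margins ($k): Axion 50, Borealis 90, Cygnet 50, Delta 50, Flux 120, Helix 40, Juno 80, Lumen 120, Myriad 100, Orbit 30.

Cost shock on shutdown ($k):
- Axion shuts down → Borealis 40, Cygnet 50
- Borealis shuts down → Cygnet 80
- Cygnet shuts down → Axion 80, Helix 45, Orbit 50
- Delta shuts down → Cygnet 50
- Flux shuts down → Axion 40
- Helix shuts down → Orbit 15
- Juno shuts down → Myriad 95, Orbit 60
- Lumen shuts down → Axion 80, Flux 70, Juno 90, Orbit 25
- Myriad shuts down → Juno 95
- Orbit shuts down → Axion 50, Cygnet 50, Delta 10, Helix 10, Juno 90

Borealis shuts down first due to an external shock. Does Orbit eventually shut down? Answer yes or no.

yes

Round 1 — Borealis shuts down (initial).
  Cygnet: +80 → 80 ≥ 50
Round 2 — Cygnet shuts down.
  Axion: +80 → 80 ≥ 50
  Helix: +45 → 45 ≥ 40
  Orbit: +50 → 50 ≥ 30
Round 3 — Axion, Helix, Orbit shut down.
  Delta: +10 → 10 < 50
  Juno: +90 → 90 ≥ 80
Round 4 — Juno shuts down.
  Myriad: +95 → 95 < 100
No further shutdowns.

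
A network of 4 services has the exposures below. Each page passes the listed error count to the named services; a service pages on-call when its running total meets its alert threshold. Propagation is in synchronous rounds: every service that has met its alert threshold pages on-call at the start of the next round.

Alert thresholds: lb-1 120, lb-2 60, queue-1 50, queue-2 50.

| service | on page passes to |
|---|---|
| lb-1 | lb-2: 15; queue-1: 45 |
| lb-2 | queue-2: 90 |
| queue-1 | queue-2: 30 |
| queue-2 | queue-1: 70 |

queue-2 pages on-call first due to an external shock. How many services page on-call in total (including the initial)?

2

Round 1 — queue-2 pages on-call (initial).
  queue-1: +70 → 70 ≥ 50
Round 2 — queue-1 pages on-call.
No further pages.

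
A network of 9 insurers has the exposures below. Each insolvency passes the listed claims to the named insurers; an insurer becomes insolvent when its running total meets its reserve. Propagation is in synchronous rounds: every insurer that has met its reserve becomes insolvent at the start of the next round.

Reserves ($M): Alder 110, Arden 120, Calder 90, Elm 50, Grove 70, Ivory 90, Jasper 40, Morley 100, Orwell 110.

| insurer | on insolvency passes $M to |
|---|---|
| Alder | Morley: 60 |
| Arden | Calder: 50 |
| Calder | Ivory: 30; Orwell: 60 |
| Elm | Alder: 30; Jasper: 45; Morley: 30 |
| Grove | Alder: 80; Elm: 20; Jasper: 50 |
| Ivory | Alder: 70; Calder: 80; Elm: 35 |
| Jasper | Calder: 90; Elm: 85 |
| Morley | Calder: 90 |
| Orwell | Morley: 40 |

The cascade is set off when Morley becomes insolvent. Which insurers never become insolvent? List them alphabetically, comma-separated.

Alder, Arden, Elm, Grove, Ivory, Jasper, Orwell

Round 1 — Morley becomes insolvent (initial).
  Calder: +90 → 90 ≥ 90
Round 2 — Calder becomes insolvent.
  Ivory: +30 → 30 < 90
  Orwell: +60 → 60 < 110
No further insolvencies.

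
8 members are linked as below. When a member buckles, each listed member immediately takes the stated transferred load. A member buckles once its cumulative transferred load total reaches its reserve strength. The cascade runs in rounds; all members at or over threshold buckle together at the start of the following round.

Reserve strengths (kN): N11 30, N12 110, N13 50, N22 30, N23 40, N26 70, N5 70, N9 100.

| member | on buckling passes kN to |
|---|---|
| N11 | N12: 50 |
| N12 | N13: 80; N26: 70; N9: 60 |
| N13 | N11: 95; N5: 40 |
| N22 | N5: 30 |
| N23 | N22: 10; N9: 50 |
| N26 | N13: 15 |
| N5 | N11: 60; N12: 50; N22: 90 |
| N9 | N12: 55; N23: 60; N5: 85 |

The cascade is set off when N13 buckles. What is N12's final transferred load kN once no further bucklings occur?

50

Round 1 — N13 buckles (initial).
  N11: +95 → 95 ≥ 30
  N5: +40 → 40 < 70
Round 2 — N11 buckles.
  N12: +50 → 50 < 110
No further bucklings.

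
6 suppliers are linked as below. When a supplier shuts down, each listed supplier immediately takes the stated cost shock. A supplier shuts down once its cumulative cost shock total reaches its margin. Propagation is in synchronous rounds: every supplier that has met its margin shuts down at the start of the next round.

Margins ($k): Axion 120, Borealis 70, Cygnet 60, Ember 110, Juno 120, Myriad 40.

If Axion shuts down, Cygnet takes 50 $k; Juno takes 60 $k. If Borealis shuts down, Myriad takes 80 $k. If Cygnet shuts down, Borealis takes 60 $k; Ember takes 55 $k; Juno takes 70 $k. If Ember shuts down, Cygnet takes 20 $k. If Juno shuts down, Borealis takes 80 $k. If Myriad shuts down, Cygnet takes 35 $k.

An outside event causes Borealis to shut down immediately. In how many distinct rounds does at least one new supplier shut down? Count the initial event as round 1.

Round 1 — Borealis shuts down (initial).
  Myriad: +80 → 80 ≥ 40
Round 2 — Myriad shuts down.
  Cygnet: +35 → 35 < 60
No further shutdowns.

2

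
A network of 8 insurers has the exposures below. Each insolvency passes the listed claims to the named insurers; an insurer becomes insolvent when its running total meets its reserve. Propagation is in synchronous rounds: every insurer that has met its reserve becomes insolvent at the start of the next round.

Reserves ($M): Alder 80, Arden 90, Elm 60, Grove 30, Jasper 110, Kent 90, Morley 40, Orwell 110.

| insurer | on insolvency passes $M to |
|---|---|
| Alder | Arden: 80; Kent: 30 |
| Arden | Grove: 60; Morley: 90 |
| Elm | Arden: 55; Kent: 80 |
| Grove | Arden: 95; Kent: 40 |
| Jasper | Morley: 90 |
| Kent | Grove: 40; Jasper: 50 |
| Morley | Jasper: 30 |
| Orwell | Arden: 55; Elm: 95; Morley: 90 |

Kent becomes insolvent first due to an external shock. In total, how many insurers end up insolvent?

Round 1 — Kent becomes insolvent (initial).
  Grove: +40 → 40 ≥ 30
  Jasper: +50 → 50 < 110
Round 2 — Grove becomes insolvent.
  Arden: +95 → 95 ≥ 90
Round 3 — Arden becomes insolvent.
  Morley: +90 → 90 ≥ 40
Round 4 — Morley becomes insolvent.
  Jasper: +30 → 80 < 110
No further insolvencies.

4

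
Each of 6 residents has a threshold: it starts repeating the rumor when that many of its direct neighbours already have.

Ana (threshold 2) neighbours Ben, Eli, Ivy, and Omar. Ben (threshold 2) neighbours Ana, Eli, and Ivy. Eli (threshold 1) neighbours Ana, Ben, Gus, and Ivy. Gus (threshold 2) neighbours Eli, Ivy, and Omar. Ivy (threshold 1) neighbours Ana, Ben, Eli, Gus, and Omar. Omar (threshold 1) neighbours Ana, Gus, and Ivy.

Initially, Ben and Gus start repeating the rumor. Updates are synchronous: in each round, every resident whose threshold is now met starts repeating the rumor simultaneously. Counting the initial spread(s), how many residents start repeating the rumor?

6

Round 1 — Ben, Gus start repeating the rumor (initial).
Round 2 — checking thresholds:
  Ana: 1 of 4 neighbours < 2, not yet.
  Eli: 2 of 4 neighbours ≥ 1, starts repeating the rumor.
  Ivy: 2 of 5 neighbours ≥ 1, starts repeating the rumor.
  Omar: 1 of 3 neighbours ≥ 1, starts repeating the rumor.
Round 3 — checking thresholds:
  Ana: 4 of 4 neighbours ≥ 2, starts repeating the rumor.
Round 4 — no new spreads; cascade stops.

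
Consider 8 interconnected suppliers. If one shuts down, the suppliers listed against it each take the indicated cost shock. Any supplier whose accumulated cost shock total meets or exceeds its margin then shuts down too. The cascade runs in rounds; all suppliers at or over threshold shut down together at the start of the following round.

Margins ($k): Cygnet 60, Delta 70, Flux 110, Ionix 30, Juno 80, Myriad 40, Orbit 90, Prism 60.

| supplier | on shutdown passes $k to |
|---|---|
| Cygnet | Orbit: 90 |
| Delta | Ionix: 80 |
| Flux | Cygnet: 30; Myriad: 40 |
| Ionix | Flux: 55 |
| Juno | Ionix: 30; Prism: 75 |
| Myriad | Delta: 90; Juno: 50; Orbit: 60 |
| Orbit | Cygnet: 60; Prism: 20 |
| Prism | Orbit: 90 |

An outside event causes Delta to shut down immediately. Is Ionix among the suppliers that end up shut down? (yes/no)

yes

Round 1 — Delta shuts down (initial).
  Ionix: +80 → 80 ≥ 30
Round 2 — Ionix shuts down.
  Flux: +55 → 55 < 110
No further shutdowns.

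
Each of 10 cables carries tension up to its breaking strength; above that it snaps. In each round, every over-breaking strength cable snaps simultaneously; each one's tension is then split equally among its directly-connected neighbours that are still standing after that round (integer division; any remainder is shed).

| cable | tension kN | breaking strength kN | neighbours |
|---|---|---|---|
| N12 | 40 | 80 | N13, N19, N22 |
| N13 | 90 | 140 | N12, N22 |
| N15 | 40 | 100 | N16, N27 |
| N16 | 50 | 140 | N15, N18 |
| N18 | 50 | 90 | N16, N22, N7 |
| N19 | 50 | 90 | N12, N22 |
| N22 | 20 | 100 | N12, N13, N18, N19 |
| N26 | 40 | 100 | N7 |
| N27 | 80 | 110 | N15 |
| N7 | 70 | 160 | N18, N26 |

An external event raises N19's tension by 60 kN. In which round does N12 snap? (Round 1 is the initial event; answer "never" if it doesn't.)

Round 1 — N19 at 110 > 90. N19 snaps.
  N19 sheds 110 kN to N12, N22: 55 each.
    N12: 40+55 = 95 > 80
    N22: 20+55 = 75 ≤ 100
Round 2 — N12 snaps.
  N12 sheds 95 kN to N13, N22: 47 each (1 lost).
    N13: 90+47 = 137 ≤ 140
    N22: 75+47 = 122 > 100
Round 3 — N22 snaps.
  N22 sheds 122 kN to N13, N18: 61 each.
    N13: 137+61 = 198 > 140
    N18: 50+61 = 111 > 90
Round 4 — N13, N18 snap.
  N13 sheds 198 kN: no online neighbours, lost.
  N18 sheds 111 kN to N16, N7: 55 each (1 lost).
    N16: 50+55 = 105 ≤ 140
    N7: 70+55 = 125 ≤ 160
No further breaks.

2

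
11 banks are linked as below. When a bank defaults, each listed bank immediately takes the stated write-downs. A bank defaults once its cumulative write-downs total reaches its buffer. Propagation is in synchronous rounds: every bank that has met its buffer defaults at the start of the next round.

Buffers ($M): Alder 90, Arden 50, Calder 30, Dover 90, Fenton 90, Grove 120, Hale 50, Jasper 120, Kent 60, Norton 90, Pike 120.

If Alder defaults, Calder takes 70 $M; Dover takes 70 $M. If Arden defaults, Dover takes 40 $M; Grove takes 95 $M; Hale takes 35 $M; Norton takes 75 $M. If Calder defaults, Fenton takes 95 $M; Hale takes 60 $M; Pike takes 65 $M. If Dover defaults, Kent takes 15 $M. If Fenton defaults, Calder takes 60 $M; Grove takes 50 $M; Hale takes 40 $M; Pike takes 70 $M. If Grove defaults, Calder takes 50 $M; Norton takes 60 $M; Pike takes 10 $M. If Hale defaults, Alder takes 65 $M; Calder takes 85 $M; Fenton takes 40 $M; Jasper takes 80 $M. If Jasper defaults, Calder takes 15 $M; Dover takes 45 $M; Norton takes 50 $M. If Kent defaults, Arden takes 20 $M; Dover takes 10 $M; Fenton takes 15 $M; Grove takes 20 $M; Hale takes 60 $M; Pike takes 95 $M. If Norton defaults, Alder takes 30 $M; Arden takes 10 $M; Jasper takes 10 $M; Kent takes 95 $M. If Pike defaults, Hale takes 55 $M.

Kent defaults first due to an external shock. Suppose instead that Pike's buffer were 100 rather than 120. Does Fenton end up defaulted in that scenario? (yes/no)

With Pike's buffer at 100:
Round 1 — Kent defaults (initial).
  Arden: +20 → 20 < 50
  Dover: +10 → 10 < 90
  Fenton: +15 → 15 < 90
  Grove: +20 → 20 < 120
  Hale: +60 → 60 ≥ 50
  Pike: +95 → 95 < 100
Round 2 — Hale defaults.
  Alder: +65 → 65 < 90
  Calder: +85 → 85 ≥ 30
  Fenton: +40 → 55 < 90
  Jasper: +80 → 80 < 120
Round 3 — Calder defaults.
  Fenton: +95 → 150 ≥ 90
  Pike: +65 → 160 ≥ 100
Round 4 — Fenton, Pike default.
  Grove: +50 → 70 < 120
No further defaults.

yes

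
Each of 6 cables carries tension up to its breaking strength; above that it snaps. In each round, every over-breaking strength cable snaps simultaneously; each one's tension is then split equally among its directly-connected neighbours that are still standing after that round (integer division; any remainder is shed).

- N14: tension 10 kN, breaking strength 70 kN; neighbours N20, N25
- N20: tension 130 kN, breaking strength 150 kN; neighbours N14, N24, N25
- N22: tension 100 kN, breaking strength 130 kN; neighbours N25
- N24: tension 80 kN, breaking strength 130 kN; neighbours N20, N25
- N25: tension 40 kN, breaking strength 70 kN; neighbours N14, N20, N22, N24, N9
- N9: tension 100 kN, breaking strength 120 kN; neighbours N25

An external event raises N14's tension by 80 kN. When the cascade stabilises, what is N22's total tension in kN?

Round 1 — N14 at 90 > 70. N14 snaps.
  N14 sheds 90 kN to N20, N25: 45 each.
    N20: 130+45 = 175 > 150
    N25: 40+45 = 85 > 70
Round 2 — N20, N25 snap.
  N20 sheds 175 kN to N24: 175 each.
    N24: 80+175 = 255 > 130
  N25 sheds 85 kN to N22, N24, N9: 28 each (1 lost).
    N22: 100+28 = 128 ≤ 130
    N24: 255+28 = 283 > 130
    N9: 100+28 = 128 > 120
Round 3 — N24, N9 snap.
  N24 sheds 283 kN: no online neighbours, lost.
  N9 sheds 128 kN: no online neighbours, lost.
No further breaks.

128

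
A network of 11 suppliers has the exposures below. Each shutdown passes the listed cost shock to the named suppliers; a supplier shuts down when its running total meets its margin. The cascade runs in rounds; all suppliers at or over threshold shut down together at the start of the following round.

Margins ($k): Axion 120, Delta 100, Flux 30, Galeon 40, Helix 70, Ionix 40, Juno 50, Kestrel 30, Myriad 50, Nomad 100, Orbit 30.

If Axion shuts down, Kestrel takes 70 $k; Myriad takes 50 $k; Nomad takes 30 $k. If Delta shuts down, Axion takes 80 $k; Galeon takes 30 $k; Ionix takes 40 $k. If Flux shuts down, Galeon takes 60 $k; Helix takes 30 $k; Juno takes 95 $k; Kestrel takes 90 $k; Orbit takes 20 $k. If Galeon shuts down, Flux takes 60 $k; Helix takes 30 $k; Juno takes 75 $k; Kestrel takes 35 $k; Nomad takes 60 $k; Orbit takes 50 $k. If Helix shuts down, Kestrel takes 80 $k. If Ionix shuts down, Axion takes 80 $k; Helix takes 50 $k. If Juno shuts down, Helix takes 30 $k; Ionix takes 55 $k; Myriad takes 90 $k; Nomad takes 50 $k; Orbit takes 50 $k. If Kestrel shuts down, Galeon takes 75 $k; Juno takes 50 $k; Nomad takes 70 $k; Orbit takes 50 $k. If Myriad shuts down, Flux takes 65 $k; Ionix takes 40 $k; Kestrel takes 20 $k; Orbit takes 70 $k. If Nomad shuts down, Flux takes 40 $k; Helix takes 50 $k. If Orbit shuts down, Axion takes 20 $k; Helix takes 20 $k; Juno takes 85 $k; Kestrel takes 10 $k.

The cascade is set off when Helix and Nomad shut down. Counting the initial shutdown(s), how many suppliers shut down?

9

Round 1 — Helix, Nomad shut down (initial).
  Flux: +40 → 40 ≥ 30
  Kestrel: +80 → 80 ≥ 30
Round 2 — Flux, Kestrel shut down.
  Galeon: +60+75 → 135 ≥ 40
  Juno: +95+50 → 145 ≥ 50
  Orbit: +20+50 → 70 ≥ 30
Round 3 — Galeon, Juno, Orbit shut down.
  Axion: +20 → 20 < 120
  Ionix: +55 → 55 ≥ 40
  Myriad: +90 → 90 ≥ 50
Round 4 — Ionix, Myriad shut down.
  Axion: +80 → 100 < 120
No further shutdowns.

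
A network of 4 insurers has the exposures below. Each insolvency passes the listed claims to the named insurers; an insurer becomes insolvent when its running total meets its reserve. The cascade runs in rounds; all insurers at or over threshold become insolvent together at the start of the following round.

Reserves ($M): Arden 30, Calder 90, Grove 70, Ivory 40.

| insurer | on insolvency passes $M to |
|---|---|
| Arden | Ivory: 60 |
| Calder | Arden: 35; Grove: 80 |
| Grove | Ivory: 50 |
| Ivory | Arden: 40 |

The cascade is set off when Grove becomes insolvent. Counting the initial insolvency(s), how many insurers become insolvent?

3

Round 1 — Grove becomes insolvent (initial).
  Ivory: +50 → 50 ≥ 40
Round 2 — Ivory becomes insolvent.
  Arden: +40 → 40 ≥ 30
Round 3 — Arden becomes insolvent.
No further insolvencies.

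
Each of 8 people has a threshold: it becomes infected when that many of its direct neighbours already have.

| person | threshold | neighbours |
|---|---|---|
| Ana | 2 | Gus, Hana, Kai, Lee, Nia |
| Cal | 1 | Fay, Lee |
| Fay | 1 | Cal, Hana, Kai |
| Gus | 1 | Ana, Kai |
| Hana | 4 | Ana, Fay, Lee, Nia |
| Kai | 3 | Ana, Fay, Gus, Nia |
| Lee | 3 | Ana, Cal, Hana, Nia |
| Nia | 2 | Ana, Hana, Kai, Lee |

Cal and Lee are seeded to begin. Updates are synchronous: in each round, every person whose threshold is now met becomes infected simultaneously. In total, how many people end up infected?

3

Round 1 — Cal, Lee become infected (initial).
Round 2 — checking thresholds:
  Ana: 1 of 5 neighbours < 2, holds.
  Fay: 1 of 3 neighbours ≥ 1, becomes infected.
  Hana: 1 of 4 neighbours < 4, holds.
  Nia: 1 of 4 neighbours < 2, holds.
Round 3 — no new infections; cascade stops.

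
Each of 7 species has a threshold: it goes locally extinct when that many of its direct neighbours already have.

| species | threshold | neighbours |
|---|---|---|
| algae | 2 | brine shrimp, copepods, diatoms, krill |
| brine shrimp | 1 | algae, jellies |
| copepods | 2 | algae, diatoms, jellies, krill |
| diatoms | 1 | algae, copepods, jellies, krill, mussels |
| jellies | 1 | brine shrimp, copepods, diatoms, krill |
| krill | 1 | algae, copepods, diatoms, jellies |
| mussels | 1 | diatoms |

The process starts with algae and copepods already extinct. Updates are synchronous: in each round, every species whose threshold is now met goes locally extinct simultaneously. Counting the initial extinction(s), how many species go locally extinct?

Round 1 — algae, copepods go locally extinct (initial).
Round 2 — checking thresholds:
  brine shrimp: 1 of 2 neighbours ≥ 1, goes locally extinct.
  diatoms: 2 of 5 neighbours ≥ 1, goes locally extinct.
  jellies: 1 of 4 neighbours ≥ 1, goes locally extinct.
  krill: 2 of 4 neighbours ≥ 1, goes locally extinct.
Round 3 — checking thresholds:
  mussels: 1 of 1 neighbours ≥ 1, goes locally extinct.
Round 4 — no new extinctions; cascade stops.

7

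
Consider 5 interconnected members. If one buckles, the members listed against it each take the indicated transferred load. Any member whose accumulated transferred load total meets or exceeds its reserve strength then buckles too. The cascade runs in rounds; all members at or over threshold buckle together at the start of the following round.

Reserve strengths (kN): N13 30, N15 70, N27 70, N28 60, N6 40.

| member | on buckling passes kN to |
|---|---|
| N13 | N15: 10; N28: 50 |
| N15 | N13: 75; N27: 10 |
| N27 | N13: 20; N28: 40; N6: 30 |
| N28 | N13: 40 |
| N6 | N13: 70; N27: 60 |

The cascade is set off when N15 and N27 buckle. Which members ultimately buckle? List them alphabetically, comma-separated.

Round 1 — N15, N27 buckle (initial).
  N13: +75+20 → 95 ≥ 30
  N28: +40 → 40 < 60
  N6: +30 → 30 < 40
Round 2 — N13 buckles.
  N28: +50 → 90 ≥ 60
Round 3 — N28 buckles.
No further bucklings.

N13, N15, N27, N28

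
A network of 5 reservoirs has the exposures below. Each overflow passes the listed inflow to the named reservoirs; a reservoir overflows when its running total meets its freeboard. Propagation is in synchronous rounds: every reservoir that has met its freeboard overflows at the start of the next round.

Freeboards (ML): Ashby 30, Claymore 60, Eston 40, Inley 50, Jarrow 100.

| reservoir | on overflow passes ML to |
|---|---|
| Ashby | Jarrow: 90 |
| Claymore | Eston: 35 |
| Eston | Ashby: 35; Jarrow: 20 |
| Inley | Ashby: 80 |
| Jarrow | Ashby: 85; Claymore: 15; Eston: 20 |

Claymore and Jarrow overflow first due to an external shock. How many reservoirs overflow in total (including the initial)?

Round 1 — Claymore, Jarrow overflow (initial).
  Ashby: +85 → 85 ≥ 30
  Eston: +35+20 → 55 ≥ 40
Round 2 — Ashby, Eston overflow.
No further overflows.

4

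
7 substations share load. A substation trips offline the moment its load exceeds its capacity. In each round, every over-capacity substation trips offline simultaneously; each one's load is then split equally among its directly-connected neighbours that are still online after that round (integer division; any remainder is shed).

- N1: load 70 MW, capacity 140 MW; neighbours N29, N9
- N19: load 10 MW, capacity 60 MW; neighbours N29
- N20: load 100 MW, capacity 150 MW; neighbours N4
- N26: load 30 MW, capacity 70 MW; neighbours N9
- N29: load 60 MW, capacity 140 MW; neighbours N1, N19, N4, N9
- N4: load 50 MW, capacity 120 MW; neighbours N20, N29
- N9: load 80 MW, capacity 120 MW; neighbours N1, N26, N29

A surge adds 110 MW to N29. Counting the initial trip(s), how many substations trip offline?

4

Round 1 — N29 at 170 > 140. N29 trips offline.
  N29 sheds 170 MW to N1, N19, N4, N9: 42 each (2 lost).
    N1: 70+42 = 112 ≤ 140
    N19: 10+42 = 52 ≤ 60
    N4: 50+42 = 92 ≤ 120
    N9: 80+42 = 122 > 120
Round 2 — N9 trips offline.
  N9 sheds 122 MW to N1, N26: 61 each.
    N1: 112+61 = 173 > 140
    N26: 30+61 = 91 > 70
Round 3 — N1, N26 trip offline.
  N1 sheds 173 MW: no online neighbours, lost.
  N26 sheds 91 MW: no online neighbours, lost.
No further trips.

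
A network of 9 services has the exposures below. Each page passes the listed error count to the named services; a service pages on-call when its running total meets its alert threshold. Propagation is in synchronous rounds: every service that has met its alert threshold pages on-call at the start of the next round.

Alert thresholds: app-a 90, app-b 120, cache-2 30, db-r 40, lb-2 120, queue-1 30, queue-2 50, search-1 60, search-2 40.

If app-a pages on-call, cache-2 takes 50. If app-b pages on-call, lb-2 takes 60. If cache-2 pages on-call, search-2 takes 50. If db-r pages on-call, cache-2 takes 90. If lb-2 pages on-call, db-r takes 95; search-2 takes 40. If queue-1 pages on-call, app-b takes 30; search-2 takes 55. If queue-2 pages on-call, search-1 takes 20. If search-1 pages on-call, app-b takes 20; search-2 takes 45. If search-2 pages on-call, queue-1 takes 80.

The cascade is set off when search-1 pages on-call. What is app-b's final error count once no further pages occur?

50

Round 1 — search-1 pages on-call (initial).
  app-b: +20 → 20 < 120
  search-2: +45 → 45 ≥ 40
Round 2 — search-2 pages on-call.
  queue-1: +80 → 80 ≥ 30
Round 3 — queue-1 pages on-call.
  app-b: +30 → 50 < 120
No further pages.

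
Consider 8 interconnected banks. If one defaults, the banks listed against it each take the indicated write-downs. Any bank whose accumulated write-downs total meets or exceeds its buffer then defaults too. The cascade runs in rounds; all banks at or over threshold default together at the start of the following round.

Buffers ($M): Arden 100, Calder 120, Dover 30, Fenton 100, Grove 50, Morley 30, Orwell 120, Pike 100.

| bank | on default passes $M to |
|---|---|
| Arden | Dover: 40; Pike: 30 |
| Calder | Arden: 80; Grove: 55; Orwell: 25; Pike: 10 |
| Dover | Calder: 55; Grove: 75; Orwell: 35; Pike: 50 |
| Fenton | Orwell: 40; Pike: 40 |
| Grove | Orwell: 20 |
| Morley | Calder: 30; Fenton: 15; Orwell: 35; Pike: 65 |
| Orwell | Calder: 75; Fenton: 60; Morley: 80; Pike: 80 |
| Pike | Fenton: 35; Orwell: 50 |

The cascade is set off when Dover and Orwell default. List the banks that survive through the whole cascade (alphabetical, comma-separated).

Round 1 — Dover, Orwell default (initial).
  Calder: +55+75 → 130 ≥ 120
  Fenton: +60 → 60 < 100
  Grove: +75 → 75 ≥ 50
  Morley: +80 → 80 ≥ 30
  Pike: +50+80 → 130 ≥ 100
Round 2 — Calder, Grove, Morley, Pike default.
  Arden: +80 → 80 < 100
  Fenton: +15+35 → 110 ≥ 100
Round 3 — Fenton defaults.
No further defaults.

Arden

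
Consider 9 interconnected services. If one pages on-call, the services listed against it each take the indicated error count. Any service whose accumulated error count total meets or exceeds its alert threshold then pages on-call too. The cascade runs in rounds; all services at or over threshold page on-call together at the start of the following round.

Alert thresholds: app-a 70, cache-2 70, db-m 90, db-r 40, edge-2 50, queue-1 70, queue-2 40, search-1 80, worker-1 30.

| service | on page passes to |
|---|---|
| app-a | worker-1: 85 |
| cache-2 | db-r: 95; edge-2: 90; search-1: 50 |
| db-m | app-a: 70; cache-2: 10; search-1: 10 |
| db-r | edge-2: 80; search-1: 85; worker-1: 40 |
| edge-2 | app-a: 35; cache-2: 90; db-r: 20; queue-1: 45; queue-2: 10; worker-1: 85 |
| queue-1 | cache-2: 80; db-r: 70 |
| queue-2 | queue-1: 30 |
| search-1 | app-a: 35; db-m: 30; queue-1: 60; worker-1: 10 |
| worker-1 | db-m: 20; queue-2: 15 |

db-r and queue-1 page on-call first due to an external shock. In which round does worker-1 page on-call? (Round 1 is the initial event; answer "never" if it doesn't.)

Round 1 — db-r, queue-1 page on-call (initial).
  cache-2: +80 → 80 ≥ 70
  edge-2: +80 → 80 ≥ 50
  search-1: +85 → 85 ≥ 80
  worker-1: +40 → 40 ≥ 30
Round 2 — cache-2, edge-2, search-1, worker-1 page on-call.
  app-a: +35+35 → 70 ≥ 70
  db-m: +30+20 → 50 < 90
  queue-2: +10+15 → 25 < 40
Round 3 — app-a pages on-call.
No further pages.

2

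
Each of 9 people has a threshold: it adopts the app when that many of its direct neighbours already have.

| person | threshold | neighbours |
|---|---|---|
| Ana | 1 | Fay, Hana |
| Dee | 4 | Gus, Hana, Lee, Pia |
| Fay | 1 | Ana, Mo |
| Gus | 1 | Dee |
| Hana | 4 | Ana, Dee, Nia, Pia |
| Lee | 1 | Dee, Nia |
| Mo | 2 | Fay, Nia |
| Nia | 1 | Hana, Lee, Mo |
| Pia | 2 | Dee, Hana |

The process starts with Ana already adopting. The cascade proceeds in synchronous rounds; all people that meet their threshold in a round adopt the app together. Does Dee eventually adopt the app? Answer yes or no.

no

Round 1 — Ana adopts the app (initial).
Round 2 — checking thresholds:
  Fay: 1 of 2 neighbours ≥ 1, adopts the app.
  Hana: 1 of 4 neighbours < 4, not yet.
Round 3 — no new adoptions; cascade stops.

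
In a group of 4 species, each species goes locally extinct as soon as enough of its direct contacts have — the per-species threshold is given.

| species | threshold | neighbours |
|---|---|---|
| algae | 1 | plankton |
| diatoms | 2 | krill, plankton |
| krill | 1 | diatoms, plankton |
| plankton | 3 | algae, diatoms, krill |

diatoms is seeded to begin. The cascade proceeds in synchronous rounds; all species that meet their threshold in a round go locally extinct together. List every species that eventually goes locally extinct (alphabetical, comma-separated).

Round 1 — diatoms goes locally extinct (initial).
Round 2 — checking thresholds:
  krill: 1 of 2 neighbours ≥ 1, goes locally extinct.
  plankton: 1 of 3 neighbours < 3, not yet.
Round 3 — no new extinctions; cascade stops.

diatoms, krill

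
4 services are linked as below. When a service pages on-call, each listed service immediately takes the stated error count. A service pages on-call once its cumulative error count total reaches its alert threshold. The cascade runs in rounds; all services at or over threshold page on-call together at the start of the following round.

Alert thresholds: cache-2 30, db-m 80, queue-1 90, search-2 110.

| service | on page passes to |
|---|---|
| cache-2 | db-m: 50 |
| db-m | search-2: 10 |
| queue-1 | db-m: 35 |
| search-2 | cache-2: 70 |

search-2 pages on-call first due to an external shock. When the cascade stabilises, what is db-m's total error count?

50

Round 1 — search-2 pages on-call (initial).
  cache-2: +70 → 70 ≥ 30
Round 2 — cache-2 pages on-call.
  db-m: +50 → 50 < 80
No further pages.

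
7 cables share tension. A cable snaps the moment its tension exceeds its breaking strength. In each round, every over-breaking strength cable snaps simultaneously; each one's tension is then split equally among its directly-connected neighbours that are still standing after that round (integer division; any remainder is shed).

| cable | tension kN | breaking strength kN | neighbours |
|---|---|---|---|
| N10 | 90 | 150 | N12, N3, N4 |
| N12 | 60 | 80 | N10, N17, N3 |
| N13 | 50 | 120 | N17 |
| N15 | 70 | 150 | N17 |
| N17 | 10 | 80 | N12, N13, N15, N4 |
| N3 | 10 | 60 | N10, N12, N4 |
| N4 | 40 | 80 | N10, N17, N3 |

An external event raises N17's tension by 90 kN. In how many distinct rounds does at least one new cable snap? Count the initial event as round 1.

Round 1 — N17 at 100 > 80. N17 snaps.
  N17 sheds 100 kN to N12, N13, N15, N4: 25 each.
    N12: 60+25 = 85 > 80
    N13: 50+25 = 75 ≤ 120
    N15: 70+25 = 95 ≤ 150
    N4: 40+25 = 65 ≤ 80
Round 2 — N12 snaps.
  N12 sheds 85 kN to N10, N3: 42 each (1 lost).
    N10: 90+42 = 132 ≤ 150
    N3: 10+42 = 52 ≤ 60
No further breaks.

2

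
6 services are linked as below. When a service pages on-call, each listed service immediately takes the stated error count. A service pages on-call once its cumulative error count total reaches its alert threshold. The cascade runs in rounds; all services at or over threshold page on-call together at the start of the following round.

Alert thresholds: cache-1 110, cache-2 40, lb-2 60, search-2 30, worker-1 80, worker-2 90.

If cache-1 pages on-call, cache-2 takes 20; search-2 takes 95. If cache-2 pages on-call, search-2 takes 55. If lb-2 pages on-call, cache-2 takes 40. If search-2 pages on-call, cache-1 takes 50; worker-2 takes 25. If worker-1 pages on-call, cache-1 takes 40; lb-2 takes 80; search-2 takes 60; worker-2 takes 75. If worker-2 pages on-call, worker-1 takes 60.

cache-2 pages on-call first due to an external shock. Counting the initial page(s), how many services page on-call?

Round 1 — cache-2 pages on-call (initial).
  search-2: +55 → 55 ≥ 30
Round 2 — search-2 pages on-call.
  cache-1: +50 → 50 < 110
  worker-2: +25 → 25 < 90
No further pages.

2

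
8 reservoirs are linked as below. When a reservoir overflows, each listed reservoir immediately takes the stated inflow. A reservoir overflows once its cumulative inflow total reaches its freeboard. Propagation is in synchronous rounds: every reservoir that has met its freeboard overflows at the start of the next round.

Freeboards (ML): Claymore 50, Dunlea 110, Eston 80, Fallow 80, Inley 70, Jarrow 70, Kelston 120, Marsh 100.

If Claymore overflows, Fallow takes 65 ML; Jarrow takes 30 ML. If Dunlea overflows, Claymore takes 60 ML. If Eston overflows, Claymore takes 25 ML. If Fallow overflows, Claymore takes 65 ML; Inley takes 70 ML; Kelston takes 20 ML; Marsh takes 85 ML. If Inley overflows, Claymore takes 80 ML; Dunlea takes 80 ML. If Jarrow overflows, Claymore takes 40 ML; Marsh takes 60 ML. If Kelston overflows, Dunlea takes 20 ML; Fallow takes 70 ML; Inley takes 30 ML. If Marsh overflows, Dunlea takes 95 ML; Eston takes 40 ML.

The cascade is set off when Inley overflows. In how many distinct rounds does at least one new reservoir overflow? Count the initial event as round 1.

2

Round 1 — Inley overflows (initial).
  Claymore: +80 → 80 ≥ 50
  Dunlea: +80 → 80 < 110
Round 2 — Claymore overflows.
  Fallow: +65 → 65 < 80
  Jarrow: +30 → 30 < 70
No further overflows.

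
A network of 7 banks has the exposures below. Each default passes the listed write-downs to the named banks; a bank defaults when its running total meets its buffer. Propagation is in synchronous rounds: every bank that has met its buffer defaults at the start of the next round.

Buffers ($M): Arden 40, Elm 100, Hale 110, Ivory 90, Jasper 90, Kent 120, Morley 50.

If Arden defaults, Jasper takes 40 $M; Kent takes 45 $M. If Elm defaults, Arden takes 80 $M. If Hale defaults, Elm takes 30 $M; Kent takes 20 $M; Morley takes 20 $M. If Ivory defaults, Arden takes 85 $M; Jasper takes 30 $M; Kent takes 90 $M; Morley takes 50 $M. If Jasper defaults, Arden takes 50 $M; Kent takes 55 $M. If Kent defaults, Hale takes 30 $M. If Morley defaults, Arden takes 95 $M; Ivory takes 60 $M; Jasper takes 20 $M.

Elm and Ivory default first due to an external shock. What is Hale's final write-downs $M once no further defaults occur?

30

Round 1 — Elm, Ivory default (initial).
  Arden: +80+85 → 165 ≥ 40
  Jasper: +30 → 30 < 90
  Kent: +90 → 90 < 120
  Morley: +50 → 50 ≥ 50
Round 2 — Arden, Morley default.
  Jasper: +40+20 → 90 ≥ 90
  Kent: +45 → 135 ≥ 120
Round 3 — Jasper, Kent default.
  Hale: +30 → 30 < 110
No further defaults.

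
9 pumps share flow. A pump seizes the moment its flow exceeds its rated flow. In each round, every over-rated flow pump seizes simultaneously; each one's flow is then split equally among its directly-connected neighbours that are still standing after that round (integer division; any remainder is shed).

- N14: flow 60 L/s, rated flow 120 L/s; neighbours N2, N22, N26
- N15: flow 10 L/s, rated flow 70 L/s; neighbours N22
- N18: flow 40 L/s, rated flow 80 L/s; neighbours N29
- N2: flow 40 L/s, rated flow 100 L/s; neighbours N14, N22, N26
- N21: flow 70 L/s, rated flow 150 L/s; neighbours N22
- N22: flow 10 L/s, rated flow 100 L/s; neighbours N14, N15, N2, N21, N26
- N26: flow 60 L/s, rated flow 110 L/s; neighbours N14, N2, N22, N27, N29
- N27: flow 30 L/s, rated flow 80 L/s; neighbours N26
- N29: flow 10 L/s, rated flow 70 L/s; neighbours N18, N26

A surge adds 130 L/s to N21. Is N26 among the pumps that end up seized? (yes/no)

yes

Round 1 — N21 at 200 > 150. N21 seizes.
  N21 sheds 200 L/s to N22: 200 each.
    N22: 10+200 = 210 > 100
Round 2 — N22 seizes.
  N22 sheds 210 L/s to N14, N15, N2, N26: 52 each (2 lost).
    N14: 60+52 = 112 ≤ 120
    N15: 10+52 = 62 ≤ 70
    N2: 40+52 = 92 ≤ 100
    N26: 60+52 = 112 > 110
Round 3 — N26 seizes.
  N26 sheds 112 L/s to N14, N2, N27, N29: 28 each.
    N14: 112+28 = 140 > 120
    N2: 92+28 = 120 > 100
    N27: 30+28 = 58 ≤ 80
    N29: 10+28 = 38 ≤ 70
Round 4 — N14, N2 seize.
  N14 sheds 140 L/s: no online neighbours, lost.
  N2 sheds 120 L/s: no online neighbours, lost.
No further seizures.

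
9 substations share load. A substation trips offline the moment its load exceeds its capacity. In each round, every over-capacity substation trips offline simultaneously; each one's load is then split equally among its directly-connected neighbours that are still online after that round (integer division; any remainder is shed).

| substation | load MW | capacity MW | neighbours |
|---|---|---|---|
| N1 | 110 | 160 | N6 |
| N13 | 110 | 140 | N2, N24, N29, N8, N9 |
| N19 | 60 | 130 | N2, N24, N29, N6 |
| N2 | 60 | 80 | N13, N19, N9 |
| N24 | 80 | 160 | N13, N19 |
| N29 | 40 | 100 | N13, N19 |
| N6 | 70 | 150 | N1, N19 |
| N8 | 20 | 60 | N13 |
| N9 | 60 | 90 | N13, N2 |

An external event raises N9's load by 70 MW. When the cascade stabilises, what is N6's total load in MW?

131

Round 1 — N9 at 130 > 90. N9 trips offline.
  N9 sheds 130 MW to N13, N2: 65 each.
    N13: 110+65 = 175 > 140
    N2: 60+65 = 125 > 80
Round 2 — N13, N2 trip offline.
  N13 sheds 175 MW to N24, N29, N8: 58 each (1 lost).
    N24: 80+58 = 138 ≤ 160
    N29: 40+58 = 98 ≤ 100
    N8: 20+58 = 78 > 60
  N2 sheds 125 MW to N19: 125 each.
    N19: 60+125 = 185 > 130
Round 3 — N19, N8 trip offline.
  N19 sheds 185 MW to N24, N29, N6: 61 each (2 lost).
    N24: 138+61 = 199 > 160
    N29: 98+61 = 159 > 100
    N6: 70+61 = 131 ≤ 150
  N8 sheds 78 MW: no online neighbours, lost.
Round 4 — N24, N29 trip offline.
  N24 sheds 199 MW: no online neighbours, lost.
  N29 sheds 159 MW: no online neighbours, lost.
No further trips.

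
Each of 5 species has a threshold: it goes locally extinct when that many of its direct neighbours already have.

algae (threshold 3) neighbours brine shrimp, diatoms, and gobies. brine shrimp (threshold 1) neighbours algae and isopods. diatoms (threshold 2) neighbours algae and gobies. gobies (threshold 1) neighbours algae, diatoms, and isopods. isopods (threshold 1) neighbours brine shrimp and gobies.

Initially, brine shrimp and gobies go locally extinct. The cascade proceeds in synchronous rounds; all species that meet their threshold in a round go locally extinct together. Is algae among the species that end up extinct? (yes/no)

Round 1 — brine shrimp, gobies go locally extinct (initial).
Round 2 — checking thresholds:
  algae: 2 of 3 neighbours < 3, holds.
  diatoms: 1 of 2 neighbours < 2, holds.
  isopods: 2 of 2 neighbours ≥ 1, goes locally extinct.
Round 3 — no new extinctions; cascade stops.

no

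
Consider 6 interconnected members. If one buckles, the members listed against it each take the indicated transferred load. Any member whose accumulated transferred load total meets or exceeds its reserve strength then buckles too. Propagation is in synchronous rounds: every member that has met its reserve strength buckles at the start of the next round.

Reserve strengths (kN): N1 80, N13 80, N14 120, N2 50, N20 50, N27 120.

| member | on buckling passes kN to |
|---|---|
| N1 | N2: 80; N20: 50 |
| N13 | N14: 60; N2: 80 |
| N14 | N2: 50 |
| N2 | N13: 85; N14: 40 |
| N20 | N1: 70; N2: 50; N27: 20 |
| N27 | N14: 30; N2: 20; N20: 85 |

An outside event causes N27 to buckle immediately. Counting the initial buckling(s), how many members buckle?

Round 1 — N27 buckles (initial).
  N14: +30 → 30 < 120
  N2: +20 → 20 < 50
  N20: +85 → 85 ≥ 50
Round 2 — N20 buckles.
  N1: +70 → 70 < 80
  N2: +50 → 70 ≥ 50
Round 3 — N2 buckles.
  N13: +85 → 85 ≥ 80
  N14: +40 → 70 < 120
Round 4 — N13 buckles.
  N14: +60 → 130 ≥ 120
Round 5 — N14 buckles.
No further bucklings.

5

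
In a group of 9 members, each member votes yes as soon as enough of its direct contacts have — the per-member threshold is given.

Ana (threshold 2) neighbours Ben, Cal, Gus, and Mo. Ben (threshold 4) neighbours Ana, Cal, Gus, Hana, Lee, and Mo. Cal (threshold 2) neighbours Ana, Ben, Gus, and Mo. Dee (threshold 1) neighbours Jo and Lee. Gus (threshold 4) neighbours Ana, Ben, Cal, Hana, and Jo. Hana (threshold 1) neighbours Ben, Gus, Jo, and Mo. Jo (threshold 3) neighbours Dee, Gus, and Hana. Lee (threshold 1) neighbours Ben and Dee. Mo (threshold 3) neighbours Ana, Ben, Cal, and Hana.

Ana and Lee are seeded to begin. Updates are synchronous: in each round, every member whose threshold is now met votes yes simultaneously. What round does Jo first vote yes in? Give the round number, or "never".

never

Round 1 — Ana, Lee vote yes (initial).
Round 2 — checking thresholds:
  Ben: 2 of 6 neighbours < 4, below threshold.
  Cal: 1 of 4 neighbours < 2, below threshold.
  Dee: 1 of 2 neighbours ≥ 1, votes yes.
  Gus: 1 of 5 neighbours < 4, below threshold.
  Mo: 1 of 4 neighbours < 3, below threshold.
Round 3 — no new yes votes; cascade stops.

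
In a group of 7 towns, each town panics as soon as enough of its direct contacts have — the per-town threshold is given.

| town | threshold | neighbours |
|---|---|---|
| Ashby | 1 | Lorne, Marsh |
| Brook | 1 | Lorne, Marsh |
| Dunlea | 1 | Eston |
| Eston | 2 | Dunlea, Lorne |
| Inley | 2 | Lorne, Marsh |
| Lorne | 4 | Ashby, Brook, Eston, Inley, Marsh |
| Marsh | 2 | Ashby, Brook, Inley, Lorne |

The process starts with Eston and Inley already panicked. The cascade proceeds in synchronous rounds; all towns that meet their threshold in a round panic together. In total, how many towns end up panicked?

Round 1 — Eston, Inley panic (initial).
Round 2 — checking thresholds:
  Dunlea: 1 of 1 neighbours ≥ 1, panics.
  Lorne: 2 of 5 neighbours < 4, holds.
  Marsh: 1 of 4 neighbours < 2, holds.
Round 3 — no new panics; cascade stops.

3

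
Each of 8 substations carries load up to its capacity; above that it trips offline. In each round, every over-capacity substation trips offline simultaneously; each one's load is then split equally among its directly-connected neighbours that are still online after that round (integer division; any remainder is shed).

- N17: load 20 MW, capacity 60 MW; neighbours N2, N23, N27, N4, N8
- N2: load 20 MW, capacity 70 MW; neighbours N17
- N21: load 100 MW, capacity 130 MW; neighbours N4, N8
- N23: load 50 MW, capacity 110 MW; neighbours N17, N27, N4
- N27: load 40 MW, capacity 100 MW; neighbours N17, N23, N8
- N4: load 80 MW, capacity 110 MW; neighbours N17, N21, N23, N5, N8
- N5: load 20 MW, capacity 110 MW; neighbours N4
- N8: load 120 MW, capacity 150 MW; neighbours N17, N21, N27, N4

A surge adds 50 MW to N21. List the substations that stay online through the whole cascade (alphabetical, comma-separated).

N5

Round 1 — N21 at 150 > 130. N21 trips offline.
  N21 sheds 150 MW to N4, N8: 75 each.
    N4: 80+75 = 155 > 110
    N8: 120+75 = 195 > 150
Round 2 — N4, N8 trip offline.
  N4 sheds 155 MW to N17, N23, N5: 51 each (2 lost).
    N17: 20+51 = 71 > 60
    N23: 50+51 = 101 ≤ 110
    N5: 20+51 = 71 ≤ 110
  N8 sheds 195 MW to N17, N27: 97 each (1 lost).
    N17: 71+97 = 168 > 60
    N27: 40+97 = 137 > 100
Round 3 — N17, N27 trip offline.
  N17 sheds 168 MW to N2, N23: 84 each.
    N2: 20+84 = 104 > 70
    N23: 101+84 = 185 > 110
  N27 sheds 137 MW to N23: 137 each.
    N23: 185+137 = 322 > 110
Round 4 — N2, N23 trip offline.
  N2 sheds 104 MW: no online neighbours, lost.
  N23 sheds 322 MW: no online neighbours, lost.
No further trips.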